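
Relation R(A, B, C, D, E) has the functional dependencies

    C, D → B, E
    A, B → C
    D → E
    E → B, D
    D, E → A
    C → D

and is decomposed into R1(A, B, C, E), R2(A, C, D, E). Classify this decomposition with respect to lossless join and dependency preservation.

Lossless test: (A, C, E)⁺ = {A, B, C, D, E}, which contains all of one fragment — lossless.
Dependency preservation: C, D → B, E; E → B, D are not contained in any single fragment, but the restricted closure of each left-hand side across the fragments still reaches the right-hand side; the remaining FDs each lie inside some fragment. All dependencies are preserved.

lossless and dependency-preserving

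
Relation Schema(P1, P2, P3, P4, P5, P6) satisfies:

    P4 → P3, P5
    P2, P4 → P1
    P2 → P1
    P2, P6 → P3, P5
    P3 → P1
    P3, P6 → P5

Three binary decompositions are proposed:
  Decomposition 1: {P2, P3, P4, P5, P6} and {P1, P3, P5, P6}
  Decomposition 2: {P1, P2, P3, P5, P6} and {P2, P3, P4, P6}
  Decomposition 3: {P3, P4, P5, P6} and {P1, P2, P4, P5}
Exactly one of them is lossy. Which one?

Decomposition 1: common = {P3, P5, P6}, closure = {P1, P3, P5, P6} → lossless.
Decomposition 2: common = {P2, P3, P6}, closure = {P1, P2, P3, P5, P6} → lossless.
Decomposition 3: common = {P4, P5}, closure = {P1, P3, P4, P5} → lossy.

Decomposition 3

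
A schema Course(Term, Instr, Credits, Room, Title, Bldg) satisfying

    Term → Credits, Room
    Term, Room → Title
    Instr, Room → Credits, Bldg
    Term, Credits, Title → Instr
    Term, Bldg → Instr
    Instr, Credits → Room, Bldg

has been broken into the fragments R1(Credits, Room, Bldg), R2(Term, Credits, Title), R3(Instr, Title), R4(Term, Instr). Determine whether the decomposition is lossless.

No

Chase test. Columns are Term, Instr, Credits, Room, Title, Bldg; row i has aⱼ where attribute j ∈ Ri, else bᵢⱼ.
Initial tableau (one row per fragment):
  row 1: b11 b12 a3 a4 b15 a6
  row 2: a1 b22 a3 b24 a5 b26
  row 3: b31 a2 b33 b34 a5 b36
  row 4: a1 a2 b43 b44 b45 b46
Rows 2 and 4 agree on Term; apply Term→Credits, Room and equate their Credits, Room entries.
Rows 2 and 4 agree on Term, Room; apply Term, Room→Title and equate their Title entries.
Rows 2 and 4 agree on Term, Credits, Title; apply Term, Credits, Title→Instr and equate their Instr entries.
Rows 2 and 4 agree on Instr, Credits; apply Instr, Credits→Room, Bldg and equate their Room, Bldg entries.
No row becomes fully distinguished — the join is lossy.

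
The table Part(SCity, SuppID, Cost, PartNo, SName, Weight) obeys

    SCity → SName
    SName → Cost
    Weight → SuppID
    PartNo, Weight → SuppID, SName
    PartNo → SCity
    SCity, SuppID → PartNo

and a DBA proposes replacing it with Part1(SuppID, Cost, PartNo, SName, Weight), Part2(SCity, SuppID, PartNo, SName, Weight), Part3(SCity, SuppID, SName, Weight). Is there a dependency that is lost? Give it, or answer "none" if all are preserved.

none

SCity → SName lies within Part2.
SName → Cost lies within Part1.
Weight → SuppID lies within Part1.
PartNo, Weight → SuppID, SName lies within Part1.
PartNo → SCity lies within Part2.
SCity, SuppID → PartNo lies within Part2.
Every dependency is enforceable on the fragments, so the decomposition is dependency-preserving.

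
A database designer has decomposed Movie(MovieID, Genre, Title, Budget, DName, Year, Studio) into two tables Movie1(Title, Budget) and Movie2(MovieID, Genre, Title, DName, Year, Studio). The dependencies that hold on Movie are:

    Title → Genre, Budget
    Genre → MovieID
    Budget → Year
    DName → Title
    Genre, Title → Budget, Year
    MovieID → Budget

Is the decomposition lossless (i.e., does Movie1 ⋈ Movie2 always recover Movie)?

Yes

Common attributes: Movie1 ∩ Movie2 = {Title}.
Closure of {Title}: Title → Genre, Budget applies, adding Genre, Budget; Genre → MovieID applies, adding MovieID; Budget → Year applies, adding Year. So (Title)⁺ = {MovieID, Genre, Title, Budget, Year}.
This closure contains every attribute of Movie1, so Movie1 ∩ Movie2 → Movie1. The join is lossless.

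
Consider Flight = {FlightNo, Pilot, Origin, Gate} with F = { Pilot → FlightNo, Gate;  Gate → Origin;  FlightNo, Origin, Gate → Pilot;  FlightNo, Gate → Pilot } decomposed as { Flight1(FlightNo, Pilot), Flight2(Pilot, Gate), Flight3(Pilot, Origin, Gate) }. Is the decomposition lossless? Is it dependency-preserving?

lossless but not dependency-preserving

Lossless test (chase): Rows 1 and 2 agree on Pilot; apply Pilot→FlightNo, Gate and equate their FlightNo, Gate entries. Rows 1 and 3 agree on Pilot; apply Pilot→FlightNo, Gate and equate their FlightNo, Gate entries. Rows 1 and 2 agree on Gate; apply Gate→Origin and equate their Origin entries. Rows 1 and 3 agree on Gate; apply Gate→Origin and equate their Origin entries. Row 1 is now all distinguished symbols — the join is lossless.
Dependency preservation: the restricted closure of {FlightNo, Origin, Gate} across the fragments never reaches {Pilot}, so FlightNo, Origin, Gate → Pilot cannot be enforced without a join — not preserved.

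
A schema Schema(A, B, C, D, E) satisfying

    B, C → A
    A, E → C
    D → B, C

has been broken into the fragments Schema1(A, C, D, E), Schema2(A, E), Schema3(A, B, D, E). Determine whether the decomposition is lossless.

Chase test. Columns are A, B, C, D, E; row i has aⱼ where attribute j ∈ Schemai, else bᵢⱼ.
Initial tableau (one row per fragment):
  row 1: a1 b12 a3 a4 a5
  row 2: a1 b22 b23 b24 a5
  row 3: a1 a2 b33 a4 a5
Rows 1 and 2 agree on A, E; apply A, E→C and equate their C entries.
Rows 1 and 3 agree on A, E; apply A, E→C and equate their C entries.
Rows 1 and 3 agree on D; apply D→B, C and equate their B, C entries.
Row 1 is now all distinguished symbols — the join is lossless.

Yes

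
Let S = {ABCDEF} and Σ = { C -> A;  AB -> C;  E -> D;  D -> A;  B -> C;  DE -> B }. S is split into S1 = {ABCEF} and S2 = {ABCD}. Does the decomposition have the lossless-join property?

No

Common attributes: S1 ∩ S2 = {ABC}.
No dependency enlarges {ABC}, so (ABC)⁺ = {ABC}.
The closure contains neither all of S1 = {ABCEF} nor all of S2 = {ABCD}, so the common attributes are not a superkey of either fragment. The join is lossy.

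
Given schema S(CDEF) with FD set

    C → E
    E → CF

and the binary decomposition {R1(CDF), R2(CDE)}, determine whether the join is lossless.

Yes

Common attributes: R1 ∩ R2 = {CD}.
Closure of {CD}: C → E applies, adding E; E → CF applies, adding F. So (CD)⁺ = {CDEF}.
This closure contains every attribute of R1, so R1 ∩ R2 → R1. The join is lossless.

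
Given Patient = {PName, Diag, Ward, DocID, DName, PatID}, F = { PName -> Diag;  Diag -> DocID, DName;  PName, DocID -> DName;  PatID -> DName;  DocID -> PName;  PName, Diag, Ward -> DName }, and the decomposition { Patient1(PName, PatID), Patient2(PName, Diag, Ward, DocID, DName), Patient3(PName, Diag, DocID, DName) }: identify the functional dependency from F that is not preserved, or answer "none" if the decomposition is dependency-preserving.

PatID -> DName

Check PatID → DName: no single fragment contains all of {DName, PatID}, and the restricted closure of {PatID} across the fragments never reaches {DName}.
PName → Diag is preserved.
Diag → DocID, DName is preserved.
PName, DocID → DName is preserved.
DocID → PName is preserved.
PName, Diag, Ward → DName is preserved.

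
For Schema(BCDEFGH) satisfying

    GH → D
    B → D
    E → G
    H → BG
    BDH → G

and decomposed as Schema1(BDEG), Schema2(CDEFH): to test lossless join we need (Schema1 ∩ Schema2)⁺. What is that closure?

Schema1 ∩ Schema2 = {DE}.
E → G applies, adding G
Closure: {DEG}.

DEG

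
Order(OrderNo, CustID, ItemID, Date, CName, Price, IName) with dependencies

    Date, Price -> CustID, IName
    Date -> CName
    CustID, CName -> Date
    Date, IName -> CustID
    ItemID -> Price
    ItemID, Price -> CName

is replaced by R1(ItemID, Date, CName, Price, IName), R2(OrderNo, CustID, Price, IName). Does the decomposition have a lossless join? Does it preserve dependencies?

Lossless test: (Price, IName)⁺ = {Price, IName}, which is a superkey of neither fragment — lossy.
Dependency preservation: the restricted closure of {Date, Price} across the fragments never reaches {CustID, IName}, so Date, Price → CustID, IName cannot be enforced without a join — not preserved.

lossy and not dependency-preserving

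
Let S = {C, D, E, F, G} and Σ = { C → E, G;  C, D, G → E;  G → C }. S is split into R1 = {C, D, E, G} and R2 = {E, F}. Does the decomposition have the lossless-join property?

Common attributes: R1 ∩ R2 = {E}.
No dependency enlarges {E}, so (E)⁺ = {E}.
The closure contains neither all of R1 = {C, D, E, G} nor all of R2 = {E, F}, so the common attributes are not a superkey of either fragment. The join is lossy.

No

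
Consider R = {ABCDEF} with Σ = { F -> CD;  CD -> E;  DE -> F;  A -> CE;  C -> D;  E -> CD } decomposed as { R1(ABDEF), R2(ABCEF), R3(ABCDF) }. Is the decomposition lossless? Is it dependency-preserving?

lossless and dependency-preserving

Lossless test (chase): Rows 1 and 2 agree on F; apply F→CD and equate their CD entries. Rows 1 and 3 agree on CD; apply CD→E and equate their E entries. Row 1 is now all distinguished symbols — the join is lossless.
Dependency preservation: CD → E; E → CD are not contained in any single fragment, but the restricted closure of each left-hand side across the fragments still reaches the right-hand side; the remaining FDs each lie inside some fragment. All dependencies are preserved.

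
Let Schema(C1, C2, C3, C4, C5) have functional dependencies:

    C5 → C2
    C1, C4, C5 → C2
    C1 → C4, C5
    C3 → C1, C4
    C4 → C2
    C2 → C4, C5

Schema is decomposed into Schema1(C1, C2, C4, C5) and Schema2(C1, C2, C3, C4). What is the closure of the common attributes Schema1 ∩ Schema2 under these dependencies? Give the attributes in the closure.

C1, C2, C4, C5

Schema1 ∩ Schema2 = {C1, C2, C4}.
C1 → C4, C5 applies, adding C5
Closure: {C1, C2, C4, C5}.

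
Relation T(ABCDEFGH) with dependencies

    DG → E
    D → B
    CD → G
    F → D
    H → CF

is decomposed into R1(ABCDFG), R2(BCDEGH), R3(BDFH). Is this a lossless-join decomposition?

No

Chase test. Columns are ABCDEFGH; row i has aⱼ where attribute j ∈ Ri, else bᵢⱼ.
Initial tableau (one row per fragment):
  row 1: a1 a2 a3 a4 b15 a6 a7 b18
  row 2: b21 a2 a3 a4 a5 b26 a7 a8
  row 3: b31 a2 b33 a4 b35 a6 b37 a8
Rows 1 and 2 agree on DG; apply DG→E and equate their E entries.
Rows 2 and 3 agree on H; apply H→CF and equate their CF entries.
Rows 1 and 3 agree on CD; apply CD→G and equate their G entries.
Rows 1 and 3 agree on DG; apply DG→E and equate their E entries.
No row becomes fully distinguished — the join is lossy.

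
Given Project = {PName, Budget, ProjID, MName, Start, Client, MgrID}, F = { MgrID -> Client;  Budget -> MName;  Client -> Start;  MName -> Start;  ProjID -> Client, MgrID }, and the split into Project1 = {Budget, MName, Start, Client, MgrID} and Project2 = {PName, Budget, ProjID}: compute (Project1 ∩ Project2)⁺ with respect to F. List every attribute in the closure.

Project1 ∩ Project2 = {Budget}.
Budget → MName applies, adding MName
MName → Start applies, adding Start
Closure: {Budget, MName, Start}.

Budget, MName, Start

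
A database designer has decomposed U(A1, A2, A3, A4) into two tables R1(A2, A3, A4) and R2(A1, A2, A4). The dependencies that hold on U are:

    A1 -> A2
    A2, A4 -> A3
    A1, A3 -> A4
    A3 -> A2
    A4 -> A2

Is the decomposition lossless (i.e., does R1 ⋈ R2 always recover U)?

Common attributes: R1 ∩ R2 = {A2, A4}.
Closure of {A2, A4}: A2, A4 → A3 applies, adding A3. So (A2, A4)⁺ = {A2, A3, A4}.
This closure contains every attribute of R1, so R1 ∩ R2 → R1. The join is lossless.

Yes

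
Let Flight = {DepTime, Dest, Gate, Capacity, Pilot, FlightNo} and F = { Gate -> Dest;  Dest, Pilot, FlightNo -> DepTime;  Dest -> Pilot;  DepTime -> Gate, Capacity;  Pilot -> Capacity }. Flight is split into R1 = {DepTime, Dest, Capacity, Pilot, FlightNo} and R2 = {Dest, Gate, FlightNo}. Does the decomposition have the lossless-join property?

Yes

Common attributes: R1 ∩ R2 = {Dest, FlightNo}.
Closure of {Dest, FlightNo}: Dest → Pilot applies, adding Pilot; Pilot → Capacity applies, adding Capacity; Dest, Pilot, FlightNo → DepTime applies, adding DepTime; DepTime → Gate, Capacity applies, adding Gate. So (Dest, FlightNo)⁺ = {DepTime, Dest, Gate, Capacity, Pilot, FlightNo}.
This closure contains every attribute of R1, so R1 ∩ R2 → R1. The join is lossless.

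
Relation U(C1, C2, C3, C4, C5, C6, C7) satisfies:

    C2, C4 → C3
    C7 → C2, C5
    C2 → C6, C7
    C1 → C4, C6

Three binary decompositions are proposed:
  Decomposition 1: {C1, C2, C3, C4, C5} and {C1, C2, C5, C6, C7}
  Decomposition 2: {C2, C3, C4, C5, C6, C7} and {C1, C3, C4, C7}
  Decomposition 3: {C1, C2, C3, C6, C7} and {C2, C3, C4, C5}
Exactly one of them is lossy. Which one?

Decomposition 1: common = {C1, C2, C5}, closure = {C1, C2, C3, C4, C5, C6, C7} → lossless.
Decomposition 2: common = {C3, C4, C7}, closure = {C2, C3, C4, C5, C6, C7} → lossless.
Decomposition 3: common = {C2, C3}, closure = {C2, C3, C5, C6, C7} → lossy.

Decomposition 3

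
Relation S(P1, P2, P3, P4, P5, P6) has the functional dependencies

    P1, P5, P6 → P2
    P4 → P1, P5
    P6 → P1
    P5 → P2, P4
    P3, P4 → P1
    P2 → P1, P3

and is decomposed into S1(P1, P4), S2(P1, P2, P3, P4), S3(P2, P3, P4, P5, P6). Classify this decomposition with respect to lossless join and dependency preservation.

lossless but not dependency-preserving

Lossless test (chase): Rows 1 and 2 agree on P4; apply P4→P1, P5 and equate their P1, P5 entries. Rows 1 and 3 agree on P4; apply P4→P1, P5 and equate their P1, P5 entries. Rows 1 and 2 agree on P5; apply P5→P2, P4 and equate their P2, P4 entries. Rows 1 and 2 agree on P2; apply P2→P1, P3 and equate their P1, P3 entries. Row 3 is now all distinguished symbols — the join is lossless.
Dependency preservation: the restricted closure of {P6} across the fragments never reaches {P1}, so P6 → P1 cannot be enforced without a join — not preserved.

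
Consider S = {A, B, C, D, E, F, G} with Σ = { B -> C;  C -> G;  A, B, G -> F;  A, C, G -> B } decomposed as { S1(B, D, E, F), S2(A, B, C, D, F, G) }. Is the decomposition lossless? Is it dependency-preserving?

lossy but dependency-preserving

Lossless test: (B, D, F)⁺ = {B, C, D, F, G}, which is a superkey of neither fragment — lossy.
Dependency preservation: every FD's attributes lie within a single fragment, so each can be enforced locally — preserved.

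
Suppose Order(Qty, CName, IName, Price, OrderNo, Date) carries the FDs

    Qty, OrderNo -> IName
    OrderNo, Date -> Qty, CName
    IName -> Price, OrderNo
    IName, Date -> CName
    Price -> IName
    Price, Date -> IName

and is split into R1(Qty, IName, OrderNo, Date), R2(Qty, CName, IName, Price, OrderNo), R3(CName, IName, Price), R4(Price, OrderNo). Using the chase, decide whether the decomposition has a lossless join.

No

Chase test. Columns are Qty, CName, IName, Price, OrderNo, Date; row i has aⱼ where attribute j ∈ Ri, else bᵢⱼ.
Initial tableau (one row per fragment):
  row 1: a1 b12 a3 b14 a5 a6
  row 2: a1 a2 a3 a4 a5 b26
  row 3: b31 a2 a3 a4 b35 b36
  row 4: b41 b42 b43 a4 a5 b46
Rows 1 and 2 agree on IName; apply IName→Price, OrderNo and equate their Price, OrderNo entries.
Rows 1 and 3 agree on IName; apply IName→Price, OrderNo and equate their Price, OrderNo entries.
Rows 1 and 4 agree on Price; apply Price→IName and equate their IName entries.
No row becomes fully distinguished — the join is lossy.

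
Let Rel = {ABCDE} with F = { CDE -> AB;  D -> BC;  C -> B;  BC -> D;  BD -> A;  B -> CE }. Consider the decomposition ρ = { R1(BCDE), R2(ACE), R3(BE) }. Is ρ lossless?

Yes

Chase test. Columns are ABCDE; row i has aⱼ where attribute j ∈ Ri, else bᵢⱼ.
Initial tableau (one row per fragment):
  row 1: b11 a2 a3 a4 a5
  row 2: a1 b22 a3 b24 a5
  row 3: b31 a2 b33 b34 a5
Rows 1 and 2 agree on C; apply C→B and equate their B entries.
Rows 1 and 2 agree on BC; apply BC→D and equate their D entries.
Rows 1 and 2 agree on BD; apply BD→A and equate their A entries.
Rows 1 and 3 agree on B; apply B→CE and equate their CE entries.
Rows 1 and 3 agree on BC; apply BC→D and equate their D entries.
Rows 1 and 3 agree on BD; apply BD→A and equate their A entries.
Row 1 is now all distinguished symbols — the join is lossless.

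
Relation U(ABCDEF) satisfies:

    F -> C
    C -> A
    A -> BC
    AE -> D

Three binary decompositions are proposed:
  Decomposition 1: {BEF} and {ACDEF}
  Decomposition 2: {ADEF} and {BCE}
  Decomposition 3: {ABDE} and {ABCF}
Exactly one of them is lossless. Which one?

Decomposition 1: common = {EF}, closure = {ABCDEF} → lossless.
Decomposition 2: common = {E}, closure = {E} → lossy.
Decomposition 3: common = {AB}, closure = {ABC} → lossy.

Decomposition 1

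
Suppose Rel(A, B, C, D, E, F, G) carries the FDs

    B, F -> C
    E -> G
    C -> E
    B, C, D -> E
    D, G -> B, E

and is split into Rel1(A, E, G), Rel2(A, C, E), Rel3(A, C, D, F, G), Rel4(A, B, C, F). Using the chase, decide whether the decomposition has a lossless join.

No

Chase test. Columns are A, B, C, D, E, F, G; row i has aⱼ where attribute j ∈ Reli, else bᵢⱼ.
Initial tableau (one row per fragment):
  row 1: a1 b12 b13 b14 a5 b16 a7
  row 2: a1 b22 a3 b24 a5 b26 b27
  row 3: a1 b32 a3 a4 b35 a6 a7
  row 4: a1 a2 a3 b44 b45 a6 b47
Rows 1 and 2 agree on E; apply E→G and equate their G entries.
Rows 2 and 3 agree on C; apply C→E and equate their E entries.
Rows 2 and 4 agree on C; apply C→E and equate their E entries.
Rows 1 and 4 agree on E; apply E→G and equate their G entries.
No row becomes fully distinguished — the join is lossy.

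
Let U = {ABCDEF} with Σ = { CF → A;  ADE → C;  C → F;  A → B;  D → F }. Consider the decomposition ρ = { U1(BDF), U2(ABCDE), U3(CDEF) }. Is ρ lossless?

Yes

Chase test. Columns are ABCDEF; row i has aⱼ where attribute j ∈ Ui, else bᵢⱼ.
Initial tableau (one row per fragment):
  row 1: b11 a2 b13 a4 b15 a6
  row 2: a1 a2 a3 a4 a5 b26
  row 3: b31 b32 a3 a4 a5 a6
Rows 2 and 3 agree on C; apply C→F and equate their F entries.
Rows 2 and 3 agree on CF; apply CF→A and equate their A entries.
Rows 2 and 3 agree on A; apply A→B and equate their B entries.
Row 2 is now all distinguished symbols — the join is lossless.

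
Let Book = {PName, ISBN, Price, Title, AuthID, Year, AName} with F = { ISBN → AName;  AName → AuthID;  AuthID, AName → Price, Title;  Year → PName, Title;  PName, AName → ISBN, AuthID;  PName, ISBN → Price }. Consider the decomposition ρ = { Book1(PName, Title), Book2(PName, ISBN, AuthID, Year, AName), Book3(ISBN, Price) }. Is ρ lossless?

No

Chase test. Columns are PName, ISBN, Price, Title, AuthID, Year, AName; row i has aⱼ where attribute j ∈ Booki, else bᵢⱼ.
Initial tableau (one row per fragment):
  row 1: a1 b12 b13 a4 b15 b16 b17
  row 2: a1 a2 b23 b24 a5 a6 a7
  row 3: b31 a2 a3 b34 b35 b36 b37
Rows 2 and 3 agree on ISBN; apply ISBN→AName and equate their AName entries.
Rows 2 and 3 agree on AName; apply AName→AuthID and equate their AuthID entries.
Rows 2 and 3 agree on AuthID, AName; apply AuthID, AName→Price, Title and equate their Price, Title entries.
No row becomes fully distinguished — the join is lossy.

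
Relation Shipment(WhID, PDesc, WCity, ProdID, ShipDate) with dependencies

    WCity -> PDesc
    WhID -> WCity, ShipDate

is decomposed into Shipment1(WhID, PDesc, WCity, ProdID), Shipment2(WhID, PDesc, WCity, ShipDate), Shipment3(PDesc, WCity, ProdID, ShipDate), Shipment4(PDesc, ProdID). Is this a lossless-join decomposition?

Yes

Chase test. Columns are WhID, PDesc, WCity, ProdID, ShipDate; row i has aⱼ where attribute j ∈ Shipmenti, else bᵢⱼ.
Initial tableau (one row per fragment):
  row 1: a1 a2 a3 a4 b15
  row 2: a1 a2 a3 b24 a5
  row 3: b31 a2 a3 a4 a5
  row 4: b41 a2 b43 a4 b45
Rows 1 and 2 agree on WhID; apply WhID→WCity, ShipDate and equate their WCity, ShipDate entries.
Row 1 is now all distinguished symbols — the join is lossless.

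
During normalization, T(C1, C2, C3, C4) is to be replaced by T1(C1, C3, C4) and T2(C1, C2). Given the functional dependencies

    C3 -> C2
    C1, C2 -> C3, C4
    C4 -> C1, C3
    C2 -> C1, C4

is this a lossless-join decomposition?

Common attributes: T1 ∩ T2 = {C1}.
No dependency enlarges {C1}, so (C1)⁺ = {C1}.
The closure contains neither all of T1 = {C1, C3, C4} nor all of T2 = {C1, C2}, so the common attributes are not a superkey of either fragment. The join is lossy.

No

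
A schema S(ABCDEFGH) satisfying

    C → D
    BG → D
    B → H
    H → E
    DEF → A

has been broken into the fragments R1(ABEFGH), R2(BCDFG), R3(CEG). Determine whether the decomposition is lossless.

Yes

Chase test. Columns are ABCDEFGH; row i has aⱼ where attribute j ∈ Ri, else bᵢⱼ.
Initial tableau (one row per fragment):
  row 1: a1 a2 b13 b14 a5 a6 a7 a8
  row 2: b21 a2 a3 a4 b25 a6 a7 b28
  row 3: b31 b32 a3 b34 a5 b36 a7 b38
Rows 2 and 3 agree on C; apply C→D and equate their D entries.
Rows 1 and 2 agree on BG; apply BG→D and equate their D entries.
Rows 1 and 2 agree on B; apply B→H and equate their H entries.
Rows 1 and 2 agree on H; apply H→E and equate their E entries.
Rows 1 and 2 agree on DEF; apply DEF→A and equate their A entries.
Row 2 is now all distinguished symbols — the join is lossless.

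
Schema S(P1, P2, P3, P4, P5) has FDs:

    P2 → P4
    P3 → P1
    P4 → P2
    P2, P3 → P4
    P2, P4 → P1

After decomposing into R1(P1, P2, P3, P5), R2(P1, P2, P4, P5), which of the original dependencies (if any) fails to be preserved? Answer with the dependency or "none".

P2 → P4 lies within R2.
P3 → P1 lies within R1.
P4 → P2 lies within R2.
P2, P3 → P4: restricted closure across fragments reaches P4.
P2, P4 → P1 lies within R2.
Every dependency is enforceable on the fragments, so the decomposition is dependency-preserving.

none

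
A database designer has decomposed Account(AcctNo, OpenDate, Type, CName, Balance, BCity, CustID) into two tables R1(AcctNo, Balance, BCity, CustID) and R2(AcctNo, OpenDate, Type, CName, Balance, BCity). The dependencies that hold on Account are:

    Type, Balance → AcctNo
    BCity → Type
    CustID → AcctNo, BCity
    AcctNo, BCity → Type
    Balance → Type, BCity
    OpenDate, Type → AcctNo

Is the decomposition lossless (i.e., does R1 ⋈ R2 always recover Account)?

No

Common attributes: R1 ∩ R2 = {AcctNo, Balance, BCity}.
Closure of {AcctNo, Balance, BCity}: BCity → Type applies, adding Type. So (AcctNo, Balance, BCity)⁺ = {AcctNo, Type, Balance, BCity}.
The closure contains neither all of R1 = {AcctNo, Balance, BCity, CustID} nor all of R2 = {AcctNo, OpenDate, Type, CName, Balance, BCity}, so the common attributes are not a superkey of either fragment. The join is lossy.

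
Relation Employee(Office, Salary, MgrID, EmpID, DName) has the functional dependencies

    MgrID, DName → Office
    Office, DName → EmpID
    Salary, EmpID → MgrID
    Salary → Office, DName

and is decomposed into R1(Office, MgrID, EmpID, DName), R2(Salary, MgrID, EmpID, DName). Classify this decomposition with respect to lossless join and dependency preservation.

lossless and dependency-preserving

Lossless test: (MgrID, EmpID, DName)⁺ = {Office, MgrID, EmpID, DName}, which contains all of one fragment — lossless.
Dependency preservation: Salary → Office, DName is not contained in any single fragment, but the restricted closure of its left-hand side across the fragments still reaches the right-hand side; the remaining FDs each lie inside some fragment. All dependencies are preserved.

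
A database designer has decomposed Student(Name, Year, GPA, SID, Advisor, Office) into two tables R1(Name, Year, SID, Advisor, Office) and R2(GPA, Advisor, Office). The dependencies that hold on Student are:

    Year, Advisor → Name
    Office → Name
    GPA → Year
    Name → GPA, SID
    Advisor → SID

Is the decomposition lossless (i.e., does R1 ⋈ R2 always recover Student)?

Yes

Common attributes: R1 ∩ R2 = {Advisor, Office}.
Closure of {Advisor, Office}: Office → Name applies, adding Name; Name → GPA, SID applies, adding GPA, SID; GPA → Year applies, adding Year. So (Advisor, Office)⁺ = {Name, Year, GPA, SID, Advisor, Office}.
This closure contains every attribute of R1, so R1 ∩ R2 → R1. The join is lossless.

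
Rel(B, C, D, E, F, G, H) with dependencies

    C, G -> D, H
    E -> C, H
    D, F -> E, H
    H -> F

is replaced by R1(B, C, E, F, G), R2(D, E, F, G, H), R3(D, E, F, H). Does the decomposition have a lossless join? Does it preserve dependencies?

Lossless test (chase): Rows 1 and 2 agree on E; apply E→C, H and equate their C, H entries. Rows 1 and 3 agree on E; apply E→C, H and equate their C, H entries. Rows 1 and 2 agree on C, G; apply C, G→D, H and equate their D, H entries. Row 1 is now all distinguished symbols — the join is lossless.
Dependency preservation: C, G → D, H; E → C, H are not contained in any single fragment, but the restricted closure of each left-hand side across the fragments still reaches the right-hand side; the remaining FDs each lie inside some fragment. All dependencies are preserved.

lossless and dependency-preserving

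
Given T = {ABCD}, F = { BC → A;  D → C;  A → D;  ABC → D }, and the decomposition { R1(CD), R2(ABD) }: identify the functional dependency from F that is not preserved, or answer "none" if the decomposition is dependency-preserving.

Check BC → A: no single fragment contains all of {ABC}, and the restricted closure of {BC} across the fragments never reaches {A}.
D → C is preserved.
A → D is preserved.
ABC → D is preserved.

BC → A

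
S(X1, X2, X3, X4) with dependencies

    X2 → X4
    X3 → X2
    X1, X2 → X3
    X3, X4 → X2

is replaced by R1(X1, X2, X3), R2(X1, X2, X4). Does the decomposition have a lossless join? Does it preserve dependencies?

lossless and dependency-preserving

Lossless test: (X1, X2)⁺ = {X1, X2, X3, X4}, which contains all of one fragment — lossless.
Dependency preservation: X3, X4 → X2 is not contained in any single fragment, but the restricted closure of its left-hand side across the fragments still reaches the right-hand side; the remaining FDs each lie inside some fragment. All dependencies are preserved.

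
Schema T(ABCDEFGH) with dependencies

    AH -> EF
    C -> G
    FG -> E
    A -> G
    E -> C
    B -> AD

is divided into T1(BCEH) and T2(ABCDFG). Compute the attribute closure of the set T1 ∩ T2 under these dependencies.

T1 ∩ T2 = {BC}.
C → G applies, adding G
B → AD applies, adding AD
Closure: {ABCDG}.

ABCDG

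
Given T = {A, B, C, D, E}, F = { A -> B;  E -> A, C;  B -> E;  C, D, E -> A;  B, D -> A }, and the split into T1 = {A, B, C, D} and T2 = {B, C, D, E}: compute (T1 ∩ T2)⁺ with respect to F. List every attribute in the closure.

T1 ∩ T2 = {B, C, D}.
B → E applies, adding E
C, D, E → A applies, adding A
Closure: {A, B, C, D, E}.

A, B, C, D, E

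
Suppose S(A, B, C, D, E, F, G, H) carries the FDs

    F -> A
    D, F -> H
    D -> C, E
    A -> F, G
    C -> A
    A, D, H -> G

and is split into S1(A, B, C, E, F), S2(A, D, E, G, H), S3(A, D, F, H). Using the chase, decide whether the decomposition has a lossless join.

No

Chase test. Columns are A, B, C, D, E, F, G, H; row i has aⱼ where attribute j ∈ Si, else bᵢⱼ.
Initial tableau (one row per fragment):
  row 1: a1 a2 a3 b14 a5 a6 b17 b18
  row 2: a1 b22 b23 a4 a5 b26 a7 a8
  row 3: a1 b32 b33 a4 b35 a6 b37 a8
Rows 2 and 3 agree on D; apply D→C, E and equate their C, E entries.
Rows 1 and 2 agree on A; apply A→F, G and equate their F, G entries.
Rows 1 and 3 agree on A; apply A→F, G and equate their F, G entries.
No row becomes fully distinguished — the join is lossy.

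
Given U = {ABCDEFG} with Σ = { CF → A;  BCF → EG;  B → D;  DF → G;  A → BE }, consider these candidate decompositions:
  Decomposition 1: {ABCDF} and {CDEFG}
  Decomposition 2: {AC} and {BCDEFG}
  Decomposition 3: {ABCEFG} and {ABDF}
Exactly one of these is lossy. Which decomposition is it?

Decomposition 1: common = {CDF}, closure = {ABCDEFG} → lossless.
Decomposition 2: common = {C}, closure = {C} → lossy.
Decomposition 3: common = {ABF}, closure = {ABDEFG} → lossless.

Decomposition 2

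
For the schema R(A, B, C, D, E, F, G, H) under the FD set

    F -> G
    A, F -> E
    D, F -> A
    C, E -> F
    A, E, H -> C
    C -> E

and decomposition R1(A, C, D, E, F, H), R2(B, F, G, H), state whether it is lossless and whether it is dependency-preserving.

Lossless test: (F, H)⁺ = {F, G, H}, which is a superkey of neither fragment — lossy.
Dependency preservation: every FD's attributes lie within a single fragment, so each can be enforced locally — preserved.

lossy but dependency-preserving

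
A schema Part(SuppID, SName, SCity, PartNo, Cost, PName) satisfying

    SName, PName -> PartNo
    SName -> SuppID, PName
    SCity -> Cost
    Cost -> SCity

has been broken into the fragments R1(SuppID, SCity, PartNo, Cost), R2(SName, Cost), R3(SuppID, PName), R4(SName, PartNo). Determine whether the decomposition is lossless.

Chase test. Columns are SuppID, SName, SCity, PartNo, Cost, PName; row i has aⱼ where attribute j ∈ Ri, else bᵢⱼ.
Initial tableau (one row per fragment):
  row 1: a1 b12 a3 a4 a5 b16
  row 2: b21 a2 b23 b24 a5 b26
  row 3: a1 b32 b33 b34 b35 a6
  row 4: b41 a2 b43 a4 b45 b46
Rows 2 and 4 agree on SName; apply SName→SuppID, PName and equate their SuppID, PName entries.
Rows 1 and 2 agree on Cost; apply Cost→SCity and equate their SCity entries.
Rows 2 and 4 agree on SName, PName; apply SName, PName→PartNo and equate their PartNo entries.
No row becomes fully distinguished — the join is lossy.

No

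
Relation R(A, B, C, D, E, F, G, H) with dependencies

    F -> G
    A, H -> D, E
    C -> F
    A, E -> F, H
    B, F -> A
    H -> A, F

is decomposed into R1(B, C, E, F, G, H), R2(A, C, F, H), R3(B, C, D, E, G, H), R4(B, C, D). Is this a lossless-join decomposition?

Chase test. Columns are A, B, C, D, E, F, G, H; row i has aⱼ where attribute j ∈ Ri, else bᵢⱼ.
Initial tableau (one row per fragment):
  row 1: b11 a2 a3 b14 a5 a6 a7 a8
  row 2: a1 b22 a3 b24 b25 a6 b27 a8
  row 3: b31 a2 a3 a4 a5 b36 a7 a8
  row 4: b41 a2 a3 a4 b45 b46 b47 b48
Rows 1 and 2 agree on F; apply F→G and equate their G entries.
Rows 1 and 3 agree on C; apply C→F and equate their F entries.
Rows 1 and 4 agree on C; apply C→F and equate their F entries.
Rows 1 and 3 agree on B, F; apply B, F→A and equate their A entries.
Rows 1 and 4 agree on B, F; apply B, F→A and equate their A entries.
Rows 1 and 2 agree on H; apply H→A, F and equate their A, F entries.
Rows 1 and 4 agree on F; apply F→G and equate their G entries.
Rows 1 and 2 agree on A, H; apply A, H→D, E and equate their D, E entries.
Rows 1 and 3 agree on A, H; apply A, H→D, E and equate their D, E entries.
Row 1 is now all distinguished symbols — the join is lossless.

Yes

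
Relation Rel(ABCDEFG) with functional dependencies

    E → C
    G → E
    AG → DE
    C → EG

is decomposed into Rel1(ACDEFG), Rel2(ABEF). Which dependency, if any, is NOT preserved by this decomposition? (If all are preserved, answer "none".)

E → C lies within Rel1.
G → E lies within Rel1.
AG → DE lies within Rel1.
C → EG lies within Rel1.
Every dependency is enforceable on the fragments, so the decomposition is dependency-preserving.

none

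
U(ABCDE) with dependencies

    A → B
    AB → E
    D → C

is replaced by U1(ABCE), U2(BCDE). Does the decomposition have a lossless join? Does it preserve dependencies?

Lossless test: (BCE)⁺ = {BCE}, which is a superkey of neither fragment — lossy.
Dependency preservation: every FD's attributes lie within a single fragment, so each can be enforced locally — preserved.

lossy but dependency-preserving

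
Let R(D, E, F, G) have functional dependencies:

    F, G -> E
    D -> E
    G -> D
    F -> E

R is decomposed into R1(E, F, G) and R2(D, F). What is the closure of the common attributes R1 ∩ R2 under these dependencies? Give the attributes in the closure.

E, F

R1 ∩ R2 = {F}.
F → E applies, adding E
Closure: {E, F}.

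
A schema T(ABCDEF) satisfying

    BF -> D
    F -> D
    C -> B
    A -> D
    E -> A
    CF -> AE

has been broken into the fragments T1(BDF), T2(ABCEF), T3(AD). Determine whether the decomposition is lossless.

Yes

Chase test. Columns are ABCDEF; row i has aⱼ where attribute j ∈ Ti, else bᵢⱼ.
Initial tableau (one row per fragment):
  row 1: b11 a2 b13 a4 b15 a6
  row 2: a1 a2 a3 b24 a5 a6
  row 3: a1 b32 b33 a4 b35 b36
Rows 1 and 2 agree on BF; apply BF→D and equate their D entries.
Row 2 is now all distinguished symbols — the join is lossless.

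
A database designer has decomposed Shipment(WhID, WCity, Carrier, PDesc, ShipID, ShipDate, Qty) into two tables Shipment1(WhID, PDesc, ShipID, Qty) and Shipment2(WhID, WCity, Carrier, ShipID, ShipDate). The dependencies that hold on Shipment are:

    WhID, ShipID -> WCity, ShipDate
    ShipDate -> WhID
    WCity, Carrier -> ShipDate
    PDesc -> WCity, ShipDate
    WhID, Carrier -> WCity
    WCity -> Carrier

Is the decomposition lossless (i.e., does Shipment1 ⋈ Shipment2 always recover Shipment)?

Common attributes: Shipment1 ∩ Shipment2 = {WhID, ShipID}.
Closure of {WhID, ShipID}: WhID, ShipID → WCity, ShipDate applies, adding WCity, ShipDate; WCity → Carrier applies, adding Carrier. So (WhID, ShipID)⁺ = {WhID, WCity, Carrier, ShipID, ShipDate}.
This closure contains every attribute of Shipment2, so Shipment1 ∩ Shipment2 → Shipment2. The join is lossless.

Yes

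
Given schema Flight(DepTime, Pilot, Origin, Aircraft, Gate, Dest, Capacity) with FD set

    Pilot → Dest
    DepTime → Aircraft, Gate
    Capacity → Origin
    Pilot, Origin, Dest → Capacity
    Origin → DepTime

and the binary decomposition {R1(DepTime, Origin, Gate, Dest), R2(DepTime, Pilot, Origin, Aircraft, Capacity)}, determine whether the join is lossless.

No

Common attributes: R1 ∩ R2 = {DepTime, Origin}.
Closure of {DepTime, Origin}: DepTime → Aircraft, Gate applies, adding Aircraft, Gate. So (DepTime, Origin)⁺ = {DepTime, Origin, Aircraft, Gate}.
The closure contains neither all of R1 = {DepTime, Origin, Gate, Dest} nor all of R2 = {DepTime, Pilot, Origin, Aircraft, Capacity}, so the common attributes are not a superkey of either fragment. The join is lossy.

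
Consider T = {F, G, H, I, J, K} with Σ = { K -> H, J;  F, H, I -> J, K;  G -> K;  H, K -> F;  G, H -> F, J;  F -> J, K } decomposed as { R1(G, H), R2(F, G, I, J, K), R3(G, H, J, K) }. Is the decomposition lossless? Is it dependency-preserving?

Lossless test (chase): Rows 2 and 3 agree on K; apply K→H, J and equate their H, J entries. Rows 1 and 2 agree on G; apply G→K and equate their K entries. Rows 1 and 2 agree on H, K; apply H, K→F and equate their F entries. Rows 1 and 3 agree on H, K; apply H, K→F and equate their F entries. Rows 1 and 2 agree on G, H; apply G, H→F, J and equate their F, J entries. Row 2 is now all distinguished symbols — the join is lossless.
Dependency preservation: F, H, I → J, K; H, K → F; G, H → F, J are not contained in any single fragment, but the restricted closure of each left-hand side across the fragments still reaches the right-hand side; the remaining FDs each lie inside some fragment. All dependencies are preserved.

lossless and dependency-preserving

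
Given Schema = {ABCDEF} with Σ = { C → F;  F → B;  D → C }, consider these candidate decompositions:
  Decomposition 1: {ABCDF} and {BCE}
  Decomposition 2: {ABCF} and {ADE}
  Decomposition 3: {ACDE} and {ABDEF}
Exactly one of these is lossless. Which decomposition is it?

Decomposition 1: common = {BC}, closure = {BCF} → lossy.
Decomposition 2: common = {A}, closure = {A} → lossy.
Decomposition 3: common = {ADE}, closure = {ABCDEF} → lossless.

Decomposition 3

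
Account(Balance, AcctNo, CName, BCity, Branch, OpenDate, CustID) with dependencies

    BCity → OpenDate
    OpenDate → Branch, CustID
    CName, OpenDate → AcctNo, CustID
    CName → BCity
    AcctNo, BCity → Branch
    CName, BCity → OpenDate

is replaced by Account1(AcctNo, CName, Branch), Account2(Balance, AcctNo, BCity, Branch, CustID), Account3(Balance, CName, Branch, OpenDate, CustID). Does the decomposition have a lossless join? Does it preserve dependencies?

lossy and not dependency-preserving

Lossless test (chase): Rows 1 and 3 agree on CName; apply CName→BCity and equate their BCity entries. Rows 1 and 3 agree on CName, BCity; apply CName, BCity→OpenDate and equate their OpenDate entries. Rows 1 and 3 agree on OpenDate; apply OpenDate→Branch, CustID and equate their Branch, CustID entries. Rows 1 and 3 agree on CName, OpenDate; apply CName, OpenDate→AcctNo, CustID and equate their AcctNo, CustID entries. No row becomes fully distinguished — the join is lossy.
Dependency preservation: the restricted closure of {BCity} across the fragments never reaches {OpenDate}, so BCity → OpenDate cannot be enforced without a join — not preserved.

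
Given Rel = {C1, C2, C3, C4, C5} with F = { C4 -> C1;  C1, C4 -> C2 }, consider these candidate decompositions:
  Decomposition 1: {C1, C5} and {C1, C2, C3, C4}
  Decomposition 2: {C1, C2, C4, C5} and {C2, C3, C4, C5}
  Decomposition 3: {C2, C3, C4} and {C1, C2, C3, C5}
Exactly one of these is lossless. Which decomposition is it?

Decomposition 1: common = {C1}, closure = {C1} → lossy.
Decomposition 2: common = {C2, C4, C5}, closure = {C1, C2, C4, C5} → lossless.
Decomposition 3: common = {C2, C3}, closure = {C2, C3} → lossy.

Decomposition 2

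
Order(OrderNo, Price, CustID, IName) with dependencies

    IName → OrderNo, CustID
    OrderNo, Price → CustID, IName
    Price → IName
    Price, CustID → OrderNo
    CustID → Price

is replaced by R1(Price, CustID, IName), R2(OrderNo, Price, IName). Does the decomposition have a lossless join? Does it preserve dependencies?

Lossless test: (Price, IName)⁺ = {OrderNo, Price, CustID, IName}, which contains all of one fragment — lossless.
Dependency preservation: IName → OrderNo, CustID; OrderNo, Price → CustID, IName; Price, CustID → OrderNo are not contained in any single fragment, but the restricted closure of each left-hand side across the fragments still reaches the right-hand side; the remaining FDs each lie inside some fragment. All dependencies are preserved.

lossless and dependency-preserving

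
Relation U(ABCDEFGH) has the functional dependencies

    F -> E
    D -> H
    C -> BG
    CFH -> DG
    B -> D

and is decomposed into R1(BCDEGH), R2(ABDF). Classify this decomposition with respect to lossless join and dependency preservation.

Lossless test: (BD)⁺ = {BDH}, which is a superkey of neither fragment — lossy.
Dependency preservation: the restricted closure of {F} across the fragments never reaches {E}, so F → E cannot be enforced without a join — not preserved.

lossy and not dependency-preserving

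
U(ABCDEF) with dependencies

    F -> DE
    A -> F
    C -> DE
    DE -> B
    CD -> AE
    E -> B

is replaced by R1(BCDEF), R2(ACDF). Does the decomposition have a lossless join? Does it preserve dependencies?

lossless and dependency-preserving

Lossless test: (CDF)⁺ = {ABCDEF}, which contains all of one fragment — lossless.
Dependency preservation: CD → AE is not contained in any single fragment, but the restricted closure of its left-hand side across the fragments still reaches the right-hand side; the remaining FDs each lie inside some fragment. All dependencies are preserved.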